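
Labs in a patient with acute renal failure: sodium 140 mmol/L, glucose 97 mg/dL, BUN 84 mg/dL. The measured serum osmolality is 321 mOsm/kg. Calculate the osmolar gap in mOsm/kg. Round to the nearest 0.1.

Calculated osmolality = 2·Na + glucose/18 + BUN/2.8
= 2·140 + 97/18 + 84/2.8
= 280 + 5.39 + 30
= 315.39 mOsm/kg ≈ 315.4 mOsm/kg
Osmolar gap = measured − calculated = 321 − 315.4 = 5.6 mOsm/kg

5.6 mOsm/kg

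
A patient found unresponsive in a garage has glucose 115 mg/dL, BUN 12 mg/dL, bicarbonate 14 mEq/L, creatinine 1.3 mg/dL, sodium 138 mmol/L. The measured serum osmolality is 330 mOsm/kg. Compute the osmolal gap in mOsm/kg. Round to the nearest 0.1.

Calculated osmolality = 2·Na + glucose/18 + BUN/2.8
= 2·138 + 115/18 + 12/2.8
= 276 + 6.39 + 4.29
= 286.68 mOsm/kg ≈ 286.7 mOsm/kg
Osmolar gap = measured − calculated = 330 − 286.7 = 43.3 mOsm/kg

43.3 mOsm/kg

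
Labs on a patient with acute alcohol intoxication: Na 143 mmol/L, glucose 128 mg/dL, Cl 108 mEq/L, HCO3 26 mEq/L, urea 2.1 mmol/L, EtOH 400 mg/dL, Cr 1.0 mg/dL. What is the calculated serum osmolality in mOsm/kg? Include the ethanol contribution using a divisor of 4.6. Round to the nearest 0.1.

Calculated osmolality = 2·Na + glucose/18 + urea + ethanol/4.6
= 2·143 + 128/18 + 2.1 + 400/4.6
= 286 + 7.11 + 2.10 + 86.96
= 382.17 mOsm/kg

382.2 mOsm/kg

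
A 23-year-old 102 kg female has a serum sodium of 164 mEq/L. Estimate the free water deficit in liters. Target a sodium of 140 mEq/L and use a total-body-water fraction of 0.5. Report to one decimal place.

TBW = 0.5 · 102 = 51 L
Free water deficit = TBW · (Na/140 − 1)
= 51 · (164/140 − 1)
= 51 · 0.1714
= 8.74 L

8.7 L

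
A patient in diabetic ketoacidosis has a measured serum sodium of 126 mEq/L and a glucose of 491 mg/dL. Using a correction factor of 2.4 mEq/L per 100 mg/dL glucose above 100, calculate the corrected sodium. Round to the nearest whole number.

135 mEq/L

Corrected Na = measured Na + 2.4 · (glucose − 100)/100
= 126 + 2.4 · (491 − 100)/100
= 126 + 9.4
= 135.4 mEq/L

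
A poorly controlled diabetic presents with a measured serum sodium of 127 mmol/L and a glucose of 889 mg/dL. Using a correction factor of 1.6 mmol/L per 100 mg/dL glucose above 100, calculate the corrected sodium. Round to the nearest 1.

140 mmol/L

Corrected Na = measured Na + 1.6 · (glucose − 100)/100
= 127 + 1.6 · (889 − 100)/100
= 127 + 12.6
= 139.6 mmol/L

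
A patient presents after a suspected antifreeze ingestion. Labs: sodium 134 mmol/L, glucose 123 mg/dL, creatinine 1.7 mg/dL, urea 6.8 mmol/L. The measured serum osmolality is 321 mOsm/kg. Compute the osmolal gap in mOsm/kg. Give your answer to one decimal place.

Calculated osmolality = 2·Na + glucose/18 + urea
= 2·134 + 123/18 + 6.8
= 268 + 6.83 + 6.80
= 281.63 mOsm/kg ≈ 281.6 mOsm/kg
Osmolar gap = measured − calculated = 321 − 281.6 = 39.4 mOsm/kg

39.4 mOsm/kg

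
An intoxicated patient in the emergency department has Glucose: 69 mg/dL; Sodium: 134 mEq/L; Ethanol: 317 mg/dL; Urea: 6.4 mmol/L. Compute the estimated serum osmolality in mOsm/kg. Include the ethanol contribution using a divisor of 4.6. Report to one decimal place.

347.1 mOsm/kg

Calculated osmolality = 2·Na + glucose/18 + urea + ethanol/4.6
= 2·134 + 69/18 + 6.4 + 317/4.6
= 268 + 3.83 + 6.40 + 68.91
= 347.14 mOsm/kg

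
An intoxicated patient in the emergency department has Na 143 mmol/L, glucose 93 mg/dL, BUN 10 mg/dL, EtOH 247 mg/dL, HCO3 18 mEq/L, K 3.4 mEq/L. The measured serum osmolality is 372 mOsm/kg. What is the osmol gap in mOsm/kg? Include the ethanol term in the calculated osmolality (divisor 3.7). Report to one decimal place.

Calculated osmolality = 2·Na + glucose/18 + BUN/2.8 + ethanol/3.7
= 2·143 + 93/18 + 10/2.8 + 247/3.7
= 286 + 5.17 + 3.57 + 66.76
= 361.5 mOsm/kg ≈ 361.5 mOsm/kg
Osmolar gap = measured − calculated = 372 − 361.5 = 10.5 mOsm/kg

10.5 mOsm/kg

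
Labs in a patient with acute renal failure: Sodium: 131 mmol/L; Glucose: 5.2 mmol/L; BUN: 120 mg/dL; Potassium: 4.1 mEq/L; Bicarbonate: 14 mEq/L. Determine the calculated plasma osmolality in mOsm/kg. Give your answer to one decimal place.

310.1 mOsm/kg

Calculated osmolality = 2·Na + glucose + BUN/2.8
= 2·131 + 5.2 + 120/2.8
= 262 + 5.20 + 42.86
= 310.06 mOsm/kg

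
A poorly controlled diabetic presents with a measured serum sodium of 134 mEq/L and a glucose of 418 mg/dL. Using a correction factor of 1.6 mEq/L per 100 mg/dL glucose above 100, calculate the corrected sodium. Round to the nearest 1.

Corrected Na = measured Na + 1.6 · (glucose − 100)/100
= 134 + 1.6 · (418 − 100)/100
= 134 + 5.1
= 139.1 mEq/L

139 mEq/L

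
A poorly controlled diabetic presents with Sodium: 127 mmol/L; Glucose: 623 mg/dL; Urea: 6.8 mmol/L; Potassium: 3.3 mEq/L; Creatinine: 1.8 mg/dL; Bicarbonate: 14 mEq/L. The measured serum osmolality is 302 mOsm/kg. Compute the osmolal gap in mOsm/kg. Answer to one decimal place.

6.6 mOsm/kg

Calculated osmolality = 2·Na + glucose/18 + urea
= 2·127 + 623/18 + 6.8
= 254 + 34.61 + 6.80
= 295.41 mOsm/kg ≈ 295.4 mOsm/kg
Osmolar gap = measured − calculated = 302 − 295.4 = 6.6 mOsm/kg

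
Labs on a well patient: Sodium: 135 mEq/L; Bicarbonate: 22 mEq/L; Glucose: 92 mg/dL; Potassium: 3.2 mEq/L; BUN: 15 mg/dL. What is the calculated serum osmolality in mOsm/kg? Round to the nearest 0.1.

Calculated osmolality = 2·Na + glucose/18 + BUN/2.8
= 2·135 + 92/18 + 15/2.8
= 270 + 5.11 + 5.36
= 280.47 mOsm/kg

280.5 mOsm/kg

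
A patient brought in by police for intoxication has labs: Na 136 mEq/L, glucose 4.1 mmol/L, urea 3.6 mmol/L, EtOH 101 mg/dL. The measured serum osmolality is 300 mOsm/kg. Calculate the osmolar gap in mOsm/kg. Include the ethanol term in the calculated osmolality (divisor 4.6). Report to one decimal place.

Calculated osmolality = 2·Na + glucose + urea + ethanol/4.6
= 2·136 + 4.1 + 3.6 + 101/4.6
= 272 + 4.10 + 3.60 + 21.96
= 301.66 mOsm/kg ≈ 301.7 mOsm/kg
Osmolar gap = measured − calculated = 300 − 301.7 = -1.7 mOsm/kg

-1.7 mOsm/kg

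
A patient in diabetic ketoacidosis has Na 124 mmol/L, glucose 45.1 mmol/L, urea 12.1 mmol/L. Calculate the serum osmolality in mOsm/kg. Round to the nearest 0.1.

305.2 mOsm/kg

Calculated osmolality = 2·Na + glucose + urea
= 2·124 + 45.1 + 12.1
= 248 + 45.10 + 12.10
= 305.2 mOsm/kg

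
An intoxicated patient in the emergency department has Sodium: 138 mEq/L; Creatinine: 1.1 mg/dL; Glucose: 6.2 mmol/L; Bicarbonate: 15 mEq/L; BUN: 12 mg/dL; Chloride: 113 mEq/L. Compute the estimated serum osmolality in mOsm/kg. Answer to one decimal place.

Calculated osmolality = 2·Na + glucose + BUN/2.8
= 2·138 + 6.2 + 12/2.8
= 276 + 6.20 + 4.29
= 286.49 mOsm/kg

286.5 mOsm/kg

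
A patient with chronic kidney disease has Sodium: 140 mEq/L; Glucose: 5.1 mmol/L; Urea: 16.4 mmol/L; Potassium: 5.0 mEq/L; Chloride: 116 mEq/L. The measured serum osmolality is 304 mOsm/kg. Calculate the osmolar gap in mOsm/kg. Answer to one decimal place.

2.5 mOsm/kg

Calculated osmolality = 2·Na + glucose + urea
= 2·140 + 5.1 + 16.4
= 280 + 5.10 + 16.40
= 301.5 mOsm/kg ≈ 301.5 mOsm/kg
Osmolar gap = measured − calculated = 304 − 301.5 = 2.5 mOsm/kg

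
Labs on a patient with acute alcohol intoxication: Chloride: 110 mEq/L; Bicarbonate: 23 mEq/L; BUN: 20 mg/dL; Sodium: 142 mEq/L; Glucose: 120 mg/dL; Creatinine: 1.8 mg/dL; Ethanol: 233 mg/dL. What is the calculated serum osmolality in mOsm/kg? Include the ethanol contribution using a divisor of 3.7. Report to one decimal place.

Calculated osmolality = 2·Na + glucose/18 + BUN/2.8 + ethanol/3.7
= 2·142 + 120/18 + 20/2.8 + 233/3.7
= 284 + 6.67 + 7.14 + 62.97
= 360.78 mOsm/kg

360.8 mOsm/kg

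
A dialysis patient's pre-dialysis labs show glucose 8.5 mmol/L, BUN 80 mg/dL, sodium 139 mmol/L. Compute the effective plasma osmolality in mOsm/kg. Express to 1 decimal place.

Effective osmolality excludes urea (freely permeant across cell membranes):
2·Na + glucose
= 2·139 + 8.5
= 278 + 8.5
= 286.5 mOsm/kg

286.5 mOsm/kg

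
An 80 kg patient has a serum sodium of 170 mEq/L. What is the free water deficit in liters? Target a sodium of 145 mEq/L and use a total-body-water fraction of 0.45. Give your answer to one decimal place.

TBW = 0.45 · 80 = 36 L
Free water deficit = TBW · (Na/145 − 1)
= 36 · (170/145 − 1)
= 36 · 0.1724
= 6.21 L

6.2 L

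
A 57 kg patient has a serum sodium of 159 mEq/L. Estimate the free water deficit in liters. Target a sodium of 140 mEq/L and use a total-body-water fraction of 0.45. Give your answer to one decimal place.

3.5 L

TBW = 0.45 · 57 = 25.65 L
Free water deficit = TBW · (Na/140 − 1)
= 25.65 · (159/140 − 1)
= 25.65 · 0.1357
= 3.48 L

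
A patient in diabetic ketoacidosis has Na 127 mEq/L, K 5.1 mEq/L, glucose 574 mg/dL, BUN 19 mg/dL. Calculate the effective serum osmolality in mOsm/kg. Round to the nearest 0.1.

285.9 mOsm/kg

Effective osmolality excludes urea (freely permeant across cell membranes):
2·Na + glucose/18
= 2·127 + 574/18
= 254 + 31.89
= 285.89 mOsm/kg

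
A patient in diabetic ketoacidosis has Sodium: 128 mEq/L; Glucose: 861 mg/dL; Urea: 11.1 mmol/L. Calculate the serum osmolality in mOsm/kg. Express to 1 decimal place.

Calculated osmolality = 2·Na + glucose/18 + urea
= 2·128 + 861/18 + 11.1
= 256 + 47.83 + 11.10
= 314.93 mOsm/kg

314.9 mOsm/kg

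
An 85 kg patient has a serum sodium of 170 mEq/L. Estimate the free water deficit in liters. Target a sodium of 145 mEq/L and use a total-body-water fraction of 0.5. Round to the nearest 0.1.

7.3 L

TBW = 0.5 · 85 = 42.5 L
Free water deficit = TBW · (Na/145 − 1)
= 42.5 · (170/145 − 1)
= 42.5 · 0.1724
= 7.33 L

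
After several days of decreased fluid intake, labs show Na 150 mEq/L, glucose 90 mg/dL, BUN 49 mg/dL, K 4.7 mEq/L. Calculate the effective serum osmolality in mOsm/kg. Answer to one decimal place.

305.0 mOsm/kg

Effective osmolality excludes urea (freely permeant across cell membranes):
2·Na + glucose/18
= 2·150 + 90/18
= 300 + 5
= 305 mOsm/kg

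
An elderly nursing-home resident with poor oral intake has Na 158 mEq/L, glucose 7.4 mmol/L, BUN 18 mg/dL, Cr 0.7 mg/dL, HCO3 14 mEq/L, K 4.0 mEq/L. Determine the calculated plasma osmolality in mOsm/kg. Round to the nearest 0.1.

Calculated osmolality = 2·Na + glucose + BUN/2.8
= 2·158 + 7.4 + 18/2.8
= 316 + 7.40 + 6.43
= 329.83 mOsm/kg

329.8 mOsm/kg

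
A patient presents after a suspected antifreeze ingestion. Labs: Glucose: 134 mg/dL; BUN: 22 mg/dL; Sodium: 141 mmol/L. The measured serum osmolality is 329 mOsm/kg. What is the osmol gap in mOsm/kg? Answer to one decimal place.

31.7 mOsm/kg

Calculated osmolality = 2·Na + glucose/18 + BUN/2.8
= 2·141 + 134/18 + 22/2.8
= 282 + 7.44 + 7.86
= 297.3 mOsm/kg ≈ 297.3 mOsm/kg
Osmolar gap = measured − calculated = 329 − 297.3 = 31.7 mOsm/kg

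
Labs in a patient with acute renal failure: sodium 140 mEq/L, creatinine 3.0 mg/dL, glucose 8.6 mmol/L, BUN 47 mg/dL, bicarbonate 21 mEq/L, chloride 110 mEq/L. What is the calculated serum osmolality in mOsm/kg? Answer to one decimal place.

Calculated osmolality = 2·Na + glucose + BUN/2.8
= 2·140 + 8.6 + 47/2.8
= 280 + 8.60 + 16.79
= 305.39 mOsm/kg

305.4 mOsm/kg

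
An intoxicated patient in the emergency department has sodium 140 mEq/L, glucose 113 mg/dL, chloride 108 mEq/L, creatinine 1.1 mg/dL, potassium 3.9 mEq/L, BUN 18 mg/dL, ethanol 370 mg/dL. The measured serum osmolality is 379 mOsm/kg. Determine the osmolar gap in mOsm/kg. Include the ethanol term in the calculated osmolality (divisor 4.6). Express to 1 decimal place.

Calculated osmolality = 2·Na + glucose/18 + BUN/2.8 + ethanol/4.6
= 2·140 + 113/18 + 18/2.8 + 370/4.6
= 280 + 6.28 + 6.43 + 80.43
= 373.14 mOsm/kg ≈ 373.1 mOsm/kg
Osmolar gap = measured − calculated = 379 − 373.1 = 5.9 mOsm/kg

5.9 mOsm/kg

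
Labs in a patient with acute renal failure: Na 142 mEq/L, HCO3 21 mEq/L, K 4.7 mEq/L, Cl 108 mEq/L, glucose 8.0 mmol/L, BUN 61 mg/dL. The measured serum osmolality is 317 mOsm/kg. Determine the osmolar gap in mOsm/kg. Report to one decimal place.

3.2 mOsm/kg

Calculated osmolality = 2·Na + glucose + BUN/2.8
= 2·142 + 8 + 61/2.8
= 284 + 8 + 21.79
= 313.79 mOsm/kg ≈ 313.8 mOsm/kg
Osmolar gap = measured − calculated = 317 − 313.8 = 3.2 mOsm/kg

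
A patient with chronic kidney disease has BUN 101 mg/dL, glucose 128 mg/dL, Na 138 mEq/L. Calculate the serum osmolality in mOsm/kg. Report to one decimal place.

319.2 mOsm/kg

Calculated osmolality = 2·Na + glucose/18 + BUN/2.8
= 2·138 + 128/18 + 101/2.8
= 276 + 7.11 + 36.07
= 319.18 mOsm/kg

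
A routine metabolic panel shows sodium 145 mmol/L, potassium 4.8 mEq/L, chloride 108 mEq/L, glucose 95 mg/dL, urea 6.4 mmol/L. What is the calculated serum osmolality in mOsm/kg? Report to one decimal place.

301.7 mOsm/kg

Calculated osmolality = 2·Na + glucose/18 + urea
= 2·145 + 95/18 + 6.4
= 290 + 5.28 + 6.40
= 301.68 mOsm/kg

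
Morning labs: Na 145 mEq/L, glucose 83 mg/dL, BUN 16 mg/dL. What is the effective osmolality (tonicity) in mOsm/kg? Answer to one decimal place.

Effective osmolality excludes urea (freely permeant across cell membranes):
2·Na + glucose/18
= 2·145 + 83/18
= 290 + 4.61
= 294.61 mOsm/kg

294.6 mOsm/kg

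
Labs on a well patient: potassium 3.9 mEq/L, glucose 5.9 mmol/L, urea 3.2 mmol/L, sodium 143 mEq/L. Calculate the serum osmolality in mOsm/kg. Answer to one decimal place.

295.1 mOsm/kg

Calculated osmolality = 2·Na + glucose + urea
= 2·143 + 5.9 + 3.2
= 286 + 5.90 + 3.20
= 295.1 mOsm/kg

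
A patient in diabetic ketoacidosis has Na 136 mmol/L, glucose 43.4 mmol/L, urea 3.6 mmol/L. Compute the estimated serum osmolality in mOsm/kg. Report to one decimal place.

319.0 mOsm/kg

Calculated osmolality = 2·Na + glucose + urea
= 2·136 + 43.4 + 3.6
= 272 + 43.40 + 3.60
= 319 mOsm/kg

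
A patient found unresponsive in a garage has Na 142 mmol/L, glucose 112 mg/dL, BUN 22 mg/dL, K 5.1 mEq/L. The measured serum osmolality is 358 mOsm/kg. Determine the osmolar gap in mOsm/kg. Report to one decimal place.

59.9 mOsm/kg

Calculated osmolality = 2·Na + glucose/18 + BUN/2.8
= 2·142 + 112/18 + 22/2.8
= 284 + 6.22 + 7.86
= 298.08 mOsm/kg ≈ 298.1 mOsm/kg
Osmolar gap = measured − calculated = 358 − 298.1 = 59.9 mOsm/kg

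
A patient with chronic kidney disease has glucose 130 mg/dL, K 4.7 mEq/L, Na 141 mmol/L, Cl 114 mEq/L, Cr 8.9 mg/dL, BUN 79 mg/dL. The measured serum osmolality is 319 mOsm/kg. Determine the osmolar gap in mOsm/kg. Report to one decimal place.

1.6 mOsm/kg

Calculated osmolality = 2·Na + glucose/18 + BUN/2.8
= 2·141 + 130/18 + 79/2.8
= 282 + 7.22 + 28.21
= 317.43 mOsm/kg ≈ 317.4 mOsm/kg
Osmolar gap = measured − calculated = 319 − 317.4 = 1.6 mOsm/kg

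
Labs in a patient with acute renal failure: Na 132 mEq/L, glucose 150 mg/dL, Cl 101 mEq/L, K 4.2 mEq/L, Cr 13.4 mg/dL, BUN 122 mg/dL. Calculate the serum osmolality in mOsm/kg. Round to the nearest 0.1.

315.9 mOsm/kg

Calculated osmolality = 2·Na + glucose/18 + BUN/2.8
= 2·132 + 150/18 + 122/2.8
= 264 + 8.33 + 43.57
= 315.9 mOsm/kg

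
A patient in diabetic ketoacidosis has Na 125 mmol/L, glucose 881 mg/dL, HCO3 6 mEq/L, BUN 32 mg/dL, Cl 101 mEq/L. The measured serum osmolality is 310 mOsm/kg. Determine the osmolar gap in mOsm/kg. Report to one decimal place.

Calculated osmolality = 2·Na + glucose/18 + BUN/2.8
= 2·125 + 881/18 + 32/2.8
= 250 + 48.94 + 11.43
= 310.37 mOsm/kg ≈ 310.4 mOsm/kg
Osmolar gap = measured − calculated = 310 − 310.4 = -0.4 mOsm/kg

-0.4 mOsm/kg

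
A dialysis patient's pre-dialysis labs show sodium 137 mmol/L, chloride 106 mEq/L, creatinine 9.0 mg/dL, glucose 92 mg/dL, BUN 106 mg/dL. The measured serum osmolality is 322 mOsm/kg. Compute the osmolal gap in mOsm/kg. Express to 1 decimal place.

Calculated osmolality = 2·Na + glucose/18 + BUN/2.8
= 2·137 + 92/18 + 106/2.8
= 274 + 5.11 + 37.86
= 316.97 mOsm/kg ≈ 317.0 mOsm/kg
Osmolar gap = measured − calculated = 322 − 317.0 = 5.0 mOsm/kg

5.0 mOsm/kg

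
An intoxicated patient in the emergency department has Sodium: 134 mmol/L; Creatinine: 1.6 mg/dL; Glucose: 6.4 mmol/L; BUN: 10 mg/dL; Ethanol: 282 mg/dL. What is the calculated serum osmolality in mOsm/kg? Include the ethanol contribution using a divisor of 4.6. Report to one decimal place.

339.3 mOsm/kg

Calculated osmolality = 2·Na + glucose + BUN/2.8 + ethanol/4.6
= 2·134 + 6.4 + 10/2.8 + 282/4.6
= 268 + 6.40 + 3.57 + 61.30
= 339.27 mOsm/kg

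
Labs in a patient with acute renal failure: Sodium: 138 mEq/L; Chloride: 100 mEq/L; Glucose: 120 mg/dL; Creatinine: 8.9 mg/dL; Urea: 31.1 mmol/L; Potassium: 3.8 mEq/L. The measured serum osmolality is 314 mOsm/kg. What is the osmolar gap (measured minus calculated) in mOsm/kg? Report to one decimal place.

0.2 mOsm/kg

Calculated osmolality = 2·Na + glucose/18 + urea
= 2·138 + 120/18 + 31.1
= 276 + 6.67 + 31.10
= 313.77 mOsm/kg ≈ 313.8 mOsm/kg
Osmolar gap = measured − calculated = 314 − 313.8 = 0.2 mOsm/kg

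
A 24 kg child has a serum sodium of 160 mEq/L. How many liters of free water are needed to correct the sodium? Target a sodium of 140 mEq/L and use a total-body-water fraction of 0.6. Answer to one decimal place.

TBW = 0.6 · 24 = 14.4 L
Free water deficit = TBW · (Na/140 − 1)
= 14.4 · (160/140 − 1)
= 14.4 · 0.1429
= 2.06 L

2.1 L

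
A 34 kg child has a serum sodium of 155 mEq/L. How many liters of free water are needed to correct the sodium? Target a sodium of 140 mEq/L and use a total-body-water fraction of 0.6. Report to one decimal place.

2.2 L

TBW = 0.6 · 34 = 20.4 L
Free water deficit = TBW · (Na/140 − 1)
= 20.4 · (155/140 − 1)
= 20.4 · 0.1071
= 2.18 L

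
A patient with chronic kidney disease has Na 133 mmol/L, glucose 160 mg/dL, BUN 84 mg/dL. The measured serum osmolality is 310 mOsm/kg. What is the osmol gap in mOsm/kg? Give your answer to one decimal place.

Calculated osmolality = 2·Na + glucose/18 + BUN/2.8
= 2·133 + 160/18 + 84/2.8
= 266 + 8.89 + 30
= 304.89 mOsm/kg ≈ 304.9 mOsm/kg
Osmolar gap = measured − calculated = 310 − 304.9 = 5.1 mOsm/kg

5.1 mOsm/kg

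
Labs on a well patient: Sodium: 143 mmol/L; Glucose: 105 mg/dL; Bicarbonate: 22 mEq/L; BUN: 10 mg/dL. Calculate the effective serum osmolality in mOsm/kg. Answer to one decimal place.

Effective osmolality excludes urea (freely permeant across cell membranes):
2·Na + glucose/18
= 2·143 + 105/18
= 286 + 5.83
= 291.83 mOsm/kg

291.8 mOsm/kg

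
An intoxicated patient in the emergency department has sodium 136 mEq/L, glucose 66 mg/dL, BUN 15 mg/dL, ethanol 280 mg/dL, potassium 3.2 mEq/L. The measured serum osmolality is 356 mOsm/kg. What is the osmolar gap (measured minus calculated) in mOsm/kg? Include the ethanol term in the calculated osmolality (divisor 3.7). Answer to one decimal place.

-0.7 mOsm/kg

Calculated osmolality = 2·Na + glucose/18 + BUN/2.8 + ethanol/3.7
= 2·136 + 66/18 + 15/2.8 + 280/3.7
= 272 + 3.67 + 5.36 + 75.68
= 356.71 mOsm/kg ≈ 356.7 mOsm/kg
Osmolar gap = measured − calculated = 356 − 356.7 = -0.7 mOsm/kg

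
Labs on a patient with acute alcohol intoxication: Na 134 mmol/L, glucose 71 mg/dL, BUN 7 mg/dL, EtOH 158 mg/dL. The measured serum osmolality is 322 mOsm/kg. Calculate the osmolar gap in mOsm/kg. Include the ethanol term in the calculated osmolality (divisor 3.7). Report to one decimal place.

Calculated osmolality = 2·Na + glucose/18 + BUN/2.8 + ethanol/3.7
= 2·134 + 71/18 + 7/2.8 + 158/3.7
= 268 + 3.94 + 2.50 + 42.70
= 317.14 mOsm/kg ≈ 317.1 mOsm/kg
Osmolar gap = measured − calculated = 322 − 317.1 = 4.9 mOsm/kg

4.9 mOsm/kg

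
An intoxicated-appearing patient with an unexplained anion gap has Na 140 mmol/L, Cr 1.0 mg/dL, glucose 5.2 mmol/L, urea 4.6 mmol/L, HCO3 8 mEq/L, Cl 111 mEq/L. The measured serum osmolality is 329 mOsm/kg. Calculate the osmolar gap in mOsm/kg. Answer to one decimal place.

Calculated osmolality = 2·Na + glucose + urea
= 2·140 + 5.2 + 4.6
= 280 + 5.20 + 4.60
= 289.8 mOsm/kg ≈ 289.8 mOsm/kg
Osmolar gap = measured − calculated = 329 − 289.8 = 39.2 mOsm/kg

39.2 mOsm/kg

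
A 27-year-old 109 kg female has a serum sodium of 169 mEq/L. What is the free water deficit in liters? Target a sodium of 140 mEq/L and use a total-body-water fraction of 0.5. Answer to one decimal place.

11.3 L

TBW = 0.5 · 109 = 54.5 L
Free water deficit = TBW · (Na/140 − 1)
= 54.5 · (169/140 − 1)
= 54.5 · 0.2071
= 11.29 L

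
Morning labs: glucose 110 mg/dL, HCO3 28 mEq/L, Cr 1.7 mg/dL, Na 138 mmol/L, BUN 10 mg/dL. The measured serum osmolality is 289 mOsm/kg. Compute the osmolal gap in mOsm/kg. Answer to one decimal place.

Calculated osmolality = 2·Na + glucose/18 + BUN/2.8
= 2·138 + 110/18 + 10/2.8
= 276 + 6.11 + 3.57
= 285.68 mOsm/kg ≈ 285.7 mOsm/kg
Osmolar gap = measured − calculated = 289 − 285.7 = 3.3 mOsm/kg

3.3 mOsm/kg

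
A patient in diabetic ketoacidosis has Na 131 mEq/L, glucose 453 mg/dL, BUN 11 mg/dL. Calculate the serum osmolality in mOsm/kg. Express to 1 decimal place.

291.1 mOsm/kg

Calculated osmolality = 2·Na + glucose/18 + BUN/2.8
= 2·131 + 453/18 + 11/2.8
= 262 + 25.17 + 3.93
= 291.1 mOsm/kg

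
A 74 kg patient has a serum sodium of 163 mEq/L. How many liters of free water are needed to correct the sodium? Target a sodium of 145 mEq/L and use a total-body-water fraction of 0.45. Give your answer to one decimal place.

4.1 L

TBW = 0.45 · 74 = 33.3 L
Free water deficit = TBW · (Na/145 − 1)
= 33.3 · (163/145 − 1)
= 33.3 · 0.1241
= 4.13 L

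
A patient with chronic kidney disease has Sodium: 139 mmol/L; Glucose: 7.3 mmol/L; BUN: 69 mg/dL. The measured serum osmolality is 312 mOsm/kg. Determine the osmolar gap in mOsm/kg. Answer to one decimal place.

Calculated osmolality = 2·Na + glucose + BUN/2.8
= 2·139 + 7.3 + 69/2.8
= 278 + 7.30 + 24.64
= 309.94 mOsm/kg ≈ 309.9 mOsm/kg
Osmolar gap = measured − calculated = 312 − 309.9 = 2.1 mOsm/kg

2.1 mOsm/kg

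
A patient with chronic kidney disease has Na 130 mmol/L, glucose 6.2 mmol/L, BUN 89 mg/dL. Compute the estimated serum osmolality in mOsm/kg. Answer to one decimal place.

Calculated osmolality = 2·Na + glucose + BUN/2.8
= 2·130 + 6.2 + 89/2.8
= 260 + 6.20 + 31.79
= 297.99 mOsm/kg

298.0 mOsm/kg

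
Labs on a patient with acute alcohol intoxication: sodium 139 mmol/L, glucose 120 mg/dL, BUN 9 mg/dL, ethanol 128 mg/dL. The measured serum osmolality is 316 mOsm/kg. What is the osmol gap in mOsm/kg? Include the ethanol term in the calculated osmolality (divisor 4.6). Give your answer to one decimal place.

Calculated osmolality = 2·Na + glucose/18 + BUN/2.8 + ethanol/4.6
= 2·139 + 120/18 + 9/2.8 + 128/4.6
= 278 + 6.67 + 3.21 + 27.83
= 315.71 mOsm/kg ≈ 315.7 mOsm/kg
Osmolar gap = measured − calculated = 316 − 315.7 = 0.3 mOsm/kg

0.3 mOsm/kg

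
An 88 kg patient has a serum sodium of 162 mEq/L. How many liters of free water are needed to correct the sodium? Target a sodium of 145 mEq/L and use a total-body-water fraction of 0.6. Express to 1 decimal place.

6.2 L

TBW = 0.6 · 88 = 52.8 L
Free water deficit = TBW · (Na/145 − 1)
= 52.8 · (162/145 − 1)
= 52.8 · 0.1172
= 6.19 L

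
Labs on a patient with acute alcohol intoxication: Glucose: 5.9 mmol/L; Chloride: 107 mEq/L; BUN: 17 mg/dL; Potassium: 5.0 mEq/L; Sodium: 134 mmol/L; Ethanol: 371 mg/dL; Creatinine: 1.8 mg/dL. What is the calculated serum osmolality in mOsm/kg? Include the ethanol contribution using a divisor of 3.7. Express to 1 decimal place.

380.2 mOsm/kg

Calculated osmolality = 2·Na + glucose + BUN/2.8 + ethanol/3.7
= 2·134 + 5.9 + 17/2.8 + 371/3.7
= 268 + 5.90 + 6.07 + 100.27
= 380.24 mOsm/kg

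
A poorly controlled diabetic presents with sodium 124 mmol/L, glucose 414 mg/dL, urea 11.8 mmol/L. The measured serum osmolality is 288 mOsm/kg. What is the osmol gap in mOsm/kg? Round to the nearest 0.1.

5.2 mOsm/kg

Calculated osmolality = 2·Na + glucose/18 + urea
= 2·124 + 414/18 + 11.8
= 248 + 23 + 11.80
= 282.8 mOsm/kg ≈ 282.8 mOsm/kg
Osmolar gap = measured − calculated = 288 − 282.8 = 5.2 mOsm/kg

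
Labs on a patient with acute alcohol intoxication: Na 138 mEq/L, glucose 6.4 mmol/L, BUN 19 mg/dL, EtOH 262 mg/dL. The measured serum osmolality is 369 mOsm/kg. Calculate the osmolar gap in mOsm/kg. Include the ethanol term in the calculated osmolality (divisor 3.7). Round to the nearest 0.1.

Calculated osmolality = 2·Na + glucose + BUN/2.8 + ethanol/3.7
= 2·138 + 6.4 + 19/2.8 + 262/3.7
= 276 + 6.40 + 6.79 + 70.81
= 360 mOsm/kg ≈ 360.0 mOsm/kg
Osmolar gap = measured − calculated = 369 − 360.0 = 9.0 mOsm/kg

9.0 mOsm/kg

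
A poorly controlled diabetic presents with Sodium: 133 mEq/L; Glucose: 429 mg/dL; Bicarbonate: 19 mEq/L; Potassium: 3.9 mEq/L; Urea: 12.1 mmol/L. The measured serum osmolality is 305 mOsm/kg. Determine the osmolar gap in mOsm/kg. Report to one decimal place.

3.1 mOsm/kg

Calculated osmolality = 2·Na + glucose/18 + urea
= 2·133 + 429/18 + 12.1
= 266 + 23.83 + 12.10
= 301.93 mOsm/kg ≈ 301.9 mOsm/kg
Osmolar gap = measured − calculated = 305 − 301.9 = 3.1 mOsm/kg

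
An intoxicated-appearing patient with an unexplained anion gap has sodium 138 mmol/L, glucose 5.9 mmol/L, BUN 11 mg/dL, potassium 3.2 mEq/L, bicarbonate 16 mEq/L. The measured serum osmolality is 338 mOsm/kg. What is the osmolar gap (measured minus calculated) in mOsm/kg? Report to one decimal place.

Calculated osmolality = 2·Na + glucose + BUN/2.8
= 2·138 + 5.9 + 11/2.8
= 276 + 5.90 + 3.93
= 285.83 mOsm/kg ≈ 285.8 mOsm/kg
Osmolar gap = measured − calculated = 338 − 285.8 = 52.2 mOsm/kg

52.2 mOsm/kg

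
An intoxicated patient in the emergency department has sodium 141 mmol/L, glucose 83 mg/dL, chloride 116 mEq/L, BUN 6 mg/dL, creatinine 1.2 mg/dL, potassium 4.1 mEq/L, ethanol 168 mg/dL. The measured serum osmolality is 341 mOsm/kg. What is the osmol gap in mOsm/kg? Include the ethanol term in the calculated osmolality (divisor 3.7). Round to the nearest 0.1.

6.8 mOsm/kg

Calculated osmolality = 2·Na + glucose/18 + BUN/2.8 + ethanol/3.7
= 2·141 + 83/18 + 6/2.8 + 168/3.7
= 282 + 4.61 + 2.14 + 45.41
= 334.16 mOsm/kg ≈ 334.2 mOsm/kg
Osmolar gap = measured − calculated = 341 − 334.2 = 6.8 mOsm/kg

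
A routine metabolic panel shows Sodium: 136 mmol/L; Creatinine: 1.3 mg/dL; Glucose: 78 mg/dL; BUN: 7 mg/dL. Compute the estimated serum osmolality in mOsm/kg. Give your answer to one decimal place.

278.8 mOsm/kg

Calculated osmolality = 2·Na + glucose/18 + BUN/2.8
= 2·136 + 78/18 + 7/2.8
= 272 + 4.33 + 2.50
= 278.83 mOsm/kg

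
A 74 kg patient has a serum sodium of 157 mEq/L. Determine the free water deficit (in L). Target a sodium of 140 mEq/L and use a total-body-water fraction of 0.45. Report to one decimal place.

4.0 L

TBW = 0.45 · 74 = 33.3 L
Free water deficit = TBW · (Na/140 − 1)
= 33.3 · (157/140 − 1)
= 33.3 · 0.1214
= 4.04 L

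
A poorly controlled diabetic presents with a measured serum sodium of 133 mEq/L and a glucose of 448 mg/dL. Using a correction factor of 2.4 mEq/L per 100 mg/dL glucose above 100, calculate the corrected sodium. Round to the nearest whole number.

141 mEq/L

Corrected Na = measured Na + 2.4 · (glucose − 100)/100
= 133 + 2.4 · (448 − 100)/100
= 133 + 8.4
= 141.4 mEq/L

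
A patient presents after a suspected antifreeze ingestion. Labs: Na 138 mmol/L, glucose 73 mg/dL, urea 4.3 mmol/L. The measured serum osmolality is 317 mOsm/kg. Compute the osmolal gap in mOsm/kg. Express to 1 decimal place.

Calculated osmolality = 2·Na + glucose/18 + urea
= 2·138 + 73/18 + 4.3
= 276 + 4.06 + 4.30
= 284.36 mOsm/kg ≈ 284.4 mOsm/kg
Osmolar gap = measured − calculated = 317 − 284.4 = 32.6 mOsm/kg

32.6 mOsm/kg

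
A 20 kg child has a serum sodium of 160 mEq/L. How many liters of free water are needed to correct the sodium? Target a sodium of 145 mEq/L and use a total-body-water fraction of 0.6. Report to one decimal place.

TBW = 0.6 · 20 = 12 L
Free water deficit = TBW · (Na/145 − 1)
= 12 · (160/145 − 1)
= 12 · 0.1034
= 1.24 L

1.2 L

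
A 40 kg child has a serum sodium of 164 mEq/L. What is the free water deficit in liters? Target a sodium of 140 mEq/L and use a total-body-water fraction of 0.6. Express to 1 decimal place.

TBW = 0.6 · 40 = 24 L
Free water deficit = TBW · (Na/140 − 1)
= 24 · (164/140 − 1)
= 24 · 0.1714
= 4.11 L

4.1 L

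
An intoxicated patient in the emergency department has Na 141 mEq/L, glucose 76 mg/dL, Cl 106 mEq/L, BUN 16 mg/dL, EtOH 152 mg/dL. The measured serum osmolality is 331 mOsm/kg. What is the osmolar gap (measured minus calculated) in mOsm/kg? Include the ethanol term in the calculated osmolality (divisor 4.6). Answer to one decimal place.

Calculated osmolality = 2·Na + glucose/18 + BUN/2.8 + ethanol/4.6
= 2·141 + 76/18 + 16/2.8 + 152/4.6
= 282 + 4.22 + 5.71 + 33.04
= 324.97 mOsm/kg ≈ 325.0 mOsm/kg
Osmolar gap = measured − calculated = 331 − 325.0 = 6.0 mOsm/kg

6.0 mOsm/kg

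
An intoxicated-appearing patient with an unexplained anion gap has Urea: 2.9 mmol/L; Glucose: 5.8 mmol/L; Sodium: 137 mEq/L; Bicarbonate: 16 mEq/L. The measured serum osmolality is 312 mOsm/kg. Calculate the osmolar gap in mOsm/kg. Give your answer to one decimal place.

Calculated osmolality = 2·Na + glucose + urea
= 2·137 + 5.8 + 2.9
= 274 + 5.80 + 2.90
= 282.7 mOsm/kg ≈ 282.7 mOsm/kg
Osmolar gap = measured − calculated = 312 − 282.7 = 29.3 mOsm/kg

29.3 mOsm/kg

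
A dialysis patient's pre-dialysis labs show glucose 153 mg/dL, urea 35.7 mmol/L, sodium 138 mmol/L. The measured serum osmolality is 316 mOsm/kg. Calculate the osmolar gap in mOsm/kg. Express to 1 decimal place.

Calculated osmolality = 2·Na + glucose/18 + urea
= 2·138 + 153/18 + 35.7
= 276 + 8.50 + 35.70
= 320.2 mOsm/kg ≈ 320.2 mOsm/kg
Osmolar gap = measured − calculated = 316 − 320.2 = -4.2 mOsm/kg

-4.2 mOsm/kg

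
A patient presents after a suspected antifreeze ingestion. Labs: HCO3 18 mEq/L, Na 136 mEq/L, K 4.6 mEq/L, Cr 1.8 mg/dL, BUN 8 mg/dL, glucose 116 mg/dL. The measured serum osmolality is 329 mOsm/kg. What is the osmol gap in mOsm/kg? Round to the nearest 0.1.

47.7 mOsm/kg

Calculated osmolality = 2·Na + glucose/18 + BUN/2.8
= 2·136 + 116/18 + 8/2.8
= 272 + 6.44 + 2.86
= 281.3 mOsm/kg ≈ 281.3 mOsm/kg
Osmolar gap = measured − calculated = 329 − 281.3 = 47.7 mOsm/kg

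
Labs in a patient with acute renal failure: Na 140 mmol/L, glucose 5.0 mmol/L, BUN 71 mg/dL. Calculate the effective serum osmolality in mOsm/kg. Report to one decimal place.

285.0 mOsm/kg

Effective osmolality excludes urea (freely permeant across cell membranes):
2·Na + glucose
= 2·140 + 5
= 280 + 5
= 285 mOsm/kg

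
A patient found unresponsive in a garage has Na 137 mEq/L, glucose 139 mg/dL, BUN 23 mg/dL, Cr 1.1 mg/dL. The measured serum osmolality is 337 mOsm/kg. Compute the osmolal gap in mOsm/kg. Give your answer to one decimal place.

47.1 mOsm/kg

Calculated osmolality = 2·Na + glucose/18 + BUN/2.8
= 2·137 + 139/18 + 23/2.8
= 274 + 7.72 + 8.21
= 289.93 mOsm/kg ≈ 289.9 mOsm/kg
Osmolar gap = measured − calculated = 337 − 289.9 = 47.1 mOsm/kg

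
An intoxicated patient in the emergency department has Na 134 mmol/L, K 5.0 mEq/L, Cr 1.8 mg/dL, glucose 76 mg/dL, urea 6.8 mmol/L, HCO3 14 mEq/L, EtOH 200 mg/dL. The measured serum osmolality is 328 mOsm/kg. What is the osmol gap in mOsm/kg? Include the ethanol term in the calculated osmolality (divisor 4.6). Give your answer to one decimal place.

5.5 mOsm/kg

Calculated osmolality = 2·Na + glucose/18 + urea + ethanol/4.6
= 2·134 + 76/18 + 6.8 + 200/4.6
= 268 + 4.22 + 6.80 + 43.48
= 322.5 mOsm/kg ≈ 322.5 mOsm/kg
Osmolar gap = measured − calculated = 328 − 322.5 = 5.5 mOsm/kg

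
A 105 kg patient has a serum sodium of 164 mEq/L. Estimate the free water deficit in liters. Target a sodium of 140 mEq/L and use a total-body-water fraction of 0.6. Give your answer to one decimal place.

TBW = 0.6 · 105 = 63 L
Free water deficit = TBW · (Na/140 − 1)
= 63 · (164/140 − 1)
= 63 · 0.1714
= 10.8 L

10.8 L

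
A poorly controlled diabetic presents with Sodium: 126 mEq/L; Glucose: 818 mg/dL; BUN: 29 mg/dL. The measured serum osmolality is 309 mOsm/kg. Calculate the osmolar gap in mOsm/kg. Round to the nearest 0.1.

1.2 mOsm/kg

Calculated osmolality = 2·Na + glucose/18 + BUN/2.8
= 2·126 + 818/18 + 29/2.8
= 252 + 45.44 + 10.36
= 307.8 mOsm/kg ≈ 307.8 mOsm/kg
Osmolar gap = measured − calculated = 309 − 307.8 = 1.2 mOsm/kg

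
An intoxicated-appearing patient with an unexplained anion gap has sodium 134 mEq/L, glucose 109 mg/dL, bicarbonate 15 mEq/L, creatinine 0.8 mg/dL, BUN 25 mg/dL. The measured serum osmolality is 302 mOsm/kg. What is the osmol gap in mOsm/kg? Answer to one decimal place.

Calculated osmolality = 2·Na + glucose/18 + BUN/2.8
= 2·134 + 109/18 + 25/2.8
= 268 + 6.06 + 8.93
= 282.99 mOsm/kg ≈ 283.0 mOsm/kg
Osmolar gap = measured − calculated = 302 − 283.0 = 19.0 mOsm/kg

19.0 mOsm/kg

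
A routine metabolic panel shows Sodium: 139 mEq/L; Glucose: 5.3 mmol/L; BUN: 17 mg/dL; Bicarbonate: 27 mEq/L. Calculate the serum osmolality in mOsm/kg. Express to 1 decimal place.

289.4 mOsm/kg

Calculated osmolality = 2·Na + glucose + BUN/2.8
= 2·139 + 5.3 + 17/2.8
= 278 + 5.30 + 6.07
= 289.37 mOsm/kg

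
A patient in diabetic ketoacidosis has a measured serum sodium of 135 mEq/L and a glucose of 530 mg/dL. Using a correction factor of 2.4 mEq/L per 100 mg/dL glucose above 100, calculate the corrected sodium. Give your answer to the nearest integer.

Corrected Na = measured Na + 2.4 · (glucose − 100)/100
= 135 + 2.4 · (530 − 100)/100
= 135 + 10.3
= 145.3 mEq/L

145 mEq/L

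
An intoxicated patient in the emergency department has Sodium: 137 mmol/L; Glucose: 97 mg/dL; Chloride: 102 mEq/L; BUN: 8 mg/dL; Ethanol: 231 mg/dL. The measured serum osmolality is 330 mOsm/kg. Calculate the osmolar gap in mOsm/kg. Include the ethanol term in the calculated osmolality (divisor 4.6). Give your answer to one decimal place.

Calculated osmolality = 2·Na + glucose/18 + BUN/2.8 + ethanol/4.6
= 2·137 + 97/18 + 8/2.8 + 231/4.6
= 274 + 5.39 + 2.86 + 50.22
= 332.47 mOsm/kg ≈ 332.5 mOsm/kg
Osmolar gap = measured − calculated = 330 − 332.5 = -2.5 mOsm/kg

-2.5 mOsm/kg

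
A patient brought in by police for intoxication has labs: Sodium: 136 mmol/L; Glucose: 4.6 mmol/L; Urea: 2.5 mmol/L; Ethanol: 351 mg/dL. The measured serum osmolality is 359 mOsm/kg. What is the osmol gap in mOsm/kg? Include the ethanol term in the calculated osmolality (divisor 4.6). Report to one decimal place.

3.6 mOsm/kg

Calculated osmolality = 2·Na + glucose + urea + ethanol/4.6
= 2·136 + 4.6 + 2.5 + 351/4.6
= 272 + 4.60 + 2.50 + 76.30
= 355.4 mOsm/kg ≈ 355.4 mOsm/kg
Osmolar gap = measured − calculated = 359 − 355.4 = 3.6 mOsm/kg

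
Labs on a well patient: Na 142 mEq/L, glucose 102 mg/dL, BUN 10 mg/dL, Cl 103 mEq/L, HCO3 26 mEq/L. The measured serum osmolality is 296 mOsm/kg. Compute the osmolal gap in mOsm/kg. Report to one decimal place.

Calculated osmolality = 2·Na + glucose/18 + BUN/2.8
= 2·142 + 102/18 + 10/2.8
= 284 + 5.67 + 3.57
= 293.24 mOsm/kg ≈ 293.2 mOsm/kg
Osmolar gap = measured − calculated = 296 − 293.2 = 2.8 mOsm/kg

2.8 mOsm/kg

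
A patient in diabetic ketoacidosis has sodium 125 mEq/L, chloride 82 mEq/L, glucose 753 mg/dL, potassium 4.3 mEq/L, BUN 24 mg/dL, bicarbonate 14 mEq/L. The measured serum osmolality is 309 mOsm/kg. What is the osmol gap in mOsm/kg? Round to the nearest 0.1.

Calculated osmolality = 2·Na + glucose/18 + BUN/2.8
= 2·125 + 753/18 + 24/2.8
= 250 + 41.83 + 8.57
= 300.4 mOsm/kg ≈ 300.4 mOsm/kg
Osmolar gap = measured − calculated = 309 − 300.4 = 8.6 mOsm/kg

8.6 mOsm/kg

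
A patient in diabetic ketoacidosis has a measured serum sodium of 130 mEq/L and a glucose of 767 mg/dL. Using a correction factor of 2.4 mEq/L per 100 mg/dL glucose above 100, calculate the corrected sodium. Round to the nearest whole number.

Corrected Na = measured Na + 2.4 · (glucose − 100)/100
= 130 + 2.4 · (767 − 100)/100
= 130 + 16
= 146 mEq/L

146 mEq/L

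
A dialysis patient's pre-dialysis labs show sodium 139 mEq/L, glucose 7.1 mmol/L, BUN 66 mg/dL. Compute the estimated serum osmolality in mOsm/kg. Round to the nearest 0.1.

Calculated osmolality = 2·Na + glucose + BUN/2.8
= 2·139 + 7.1 + 66/2.8
= 278 + 7.10 + 23.57
= 308.67 mOsm/kg

308.7 mOsm/kg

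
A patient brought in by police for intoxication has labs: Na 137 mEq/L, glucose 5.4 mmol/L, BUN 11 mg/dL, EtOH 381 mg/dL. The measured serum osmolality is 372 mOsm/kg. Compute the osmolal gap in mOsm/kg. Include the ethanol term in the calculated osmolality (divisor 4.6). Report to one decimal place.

Calculated osmolality = 2·Na + glucose + BUN/2.8 + ethanol/4.6
= 2·137 + 5.4 + 11/2.8 + 381/4.6
= 274 + 5.40 + 3.93 + 82.83
= 366.16 mOsm/kg ≈ 366.2 mOsm/kg
Osmolar gap = measured − calculated = 372 − 366.2 = 5.8 mOsm/kg

5.8 mOsm/kg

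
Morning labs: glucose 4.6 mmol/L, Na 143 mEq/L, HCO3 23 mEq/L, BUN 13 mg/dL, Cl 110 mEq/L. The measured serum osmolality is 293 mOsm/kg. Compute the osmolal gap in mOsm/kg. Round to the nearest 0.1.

-2.2 mOsm/kg

Calculated osmolality = 2·Na + glucose + BUN/2.8
= 2·143 + 4.6 + 13/2.8
= 286 + 4.60 + 4.64
= 295.24 mOsm/kg ≈ 295.2 mOsm/kg
Osmolar gap = measured − calculated = 293 − 295.2 = -2.2 mOsm/kg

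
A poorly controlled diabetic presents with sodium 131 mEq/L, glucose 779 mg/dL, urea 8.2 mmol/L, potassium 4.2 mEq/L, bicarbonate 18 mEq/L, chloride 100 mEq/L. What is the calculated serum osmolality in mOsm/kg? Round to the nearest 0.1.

313.5 mOsm/kg

Calculated osmolality = 2·Na + glucose/18 + urea
= 2·131 + 779/18 + 8.2
= 262 + 43.28 + 8.20
= 313.48 mOsm/kg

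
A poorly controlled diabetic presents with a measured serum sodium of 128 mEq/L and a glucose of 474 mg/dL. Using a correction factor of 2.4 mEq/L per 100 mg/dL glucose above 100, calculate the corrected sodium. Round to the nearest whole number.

Corrected Na = measured Na + 2.4 · (glucose − 100)/100
= 128 + 2.4 · (474 − 100)/100
= 128 + 9
= 137 mEq/L

137 mEq/L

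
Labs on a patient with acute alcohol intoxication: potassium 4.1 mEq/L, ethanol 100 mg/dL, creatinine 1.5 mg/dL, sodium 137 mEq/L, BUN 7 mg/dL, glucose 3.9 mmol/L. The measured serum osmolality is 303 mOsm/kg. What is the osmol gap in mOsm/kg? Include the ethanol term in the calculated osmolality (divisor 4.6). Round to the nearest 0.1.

0.9 mOsm/kg

Calculated osmolality = 2·Na + glucose + BUN/2.8 + ethanol/4.6
= 2·137 + 3.9 + 7/2.8 + 100/4.6
= 274 + 3.90 + 2.50 + 21.74
= 302.14 mOsm/kg ≈ 302.1 mOsm/kg
Osmolar gap = measured − calculated = 303 − 302.1 = 0.9 mOsm/kg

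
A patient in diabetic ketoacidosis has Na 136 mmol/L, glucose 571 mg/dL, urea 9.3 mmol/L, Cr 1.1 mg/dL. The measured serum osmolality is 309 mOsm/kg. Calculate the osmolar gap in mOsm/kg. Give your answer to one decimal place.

-4.0 mOsm/kg

Calculated osmolality = 2·Na + glucose/18 + urea
= 2·136 + 571/18 + 9.3
= 272 + 31.72 + 9.30
= 313.02 mOsm/kg ≈ 313.0 mOsm/kg
Osmolar gap = measured − calculated = 309 − 313.0 = -4.0 mOsm/kg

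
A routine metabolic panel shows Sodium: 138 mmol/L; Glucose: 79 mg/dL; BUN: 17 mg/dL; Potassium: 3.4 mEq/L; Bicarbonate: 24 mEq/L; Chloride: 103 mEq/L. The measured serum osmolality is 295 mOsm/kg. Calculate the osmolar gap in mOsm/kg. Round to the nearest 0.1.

Calculated osmolality = 2·Na + glucose/18 + BUN/2.8
= 2·138 + 79/18 + 17/2.8
= 276 + 4.39 + 6.07
= 286.46 mOsm/kg ≈ 286.5 mOsm/kg
Osmolar gap = measured − calculated = 295 − 286.5 = 8.5 mOsm/kg

8.5 mOsm/kg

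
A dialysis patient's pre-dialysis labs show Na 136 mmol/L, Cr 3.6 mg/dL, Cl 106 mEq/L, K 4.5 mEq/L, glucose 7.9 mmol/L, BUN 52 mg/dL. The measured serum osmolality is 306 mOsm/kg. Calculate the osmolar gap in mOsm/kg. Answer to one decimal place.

Calculated osmolality = 2·Na + glucose + BUN/2.8
= 2·136 + 7.9 + 52/2.8
= 272 + 7.90 + 18.57
= 298.47 mOsm/kg ≈ 298.5 mOsm/kg
Osmolar gap = measured − calculated = 306 − 298.5 = 7.5 mOsm/kg

7.5 mOsm/kg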